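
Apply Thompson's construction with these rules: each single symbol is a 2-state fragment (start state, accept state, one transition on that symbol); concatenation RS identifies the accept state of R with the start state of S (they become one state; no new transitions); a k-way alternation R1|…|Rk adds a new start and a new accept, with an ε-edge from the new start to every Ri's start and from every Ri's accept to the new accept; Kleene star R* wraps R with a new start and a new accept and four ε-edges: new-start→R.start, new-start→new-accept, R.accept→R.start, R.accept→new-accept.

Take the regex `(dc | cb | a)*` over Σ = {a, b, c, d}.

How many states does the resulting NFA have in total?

12

Per subexpression:
Each of the 5 symbol leaves contributes a 2-state fragment.
  dc = 3 states
  cb = 3 states
  dc | cb | a = 10 states
  (dc | cb | a)* = 12 states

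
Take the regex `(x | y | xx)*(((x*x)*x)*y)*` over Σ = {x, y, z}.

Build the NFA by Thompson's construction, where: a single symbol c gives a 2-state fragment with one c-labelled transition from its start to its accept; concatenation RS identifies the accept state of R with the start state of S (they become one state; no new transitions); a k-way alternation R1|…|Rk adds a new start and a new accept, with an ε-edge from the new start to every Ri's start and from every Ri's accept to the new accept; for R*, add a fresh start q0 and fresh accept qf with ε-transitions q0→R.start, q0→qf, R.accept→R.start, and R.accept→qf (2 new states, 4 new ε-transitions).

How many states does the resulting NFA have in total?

23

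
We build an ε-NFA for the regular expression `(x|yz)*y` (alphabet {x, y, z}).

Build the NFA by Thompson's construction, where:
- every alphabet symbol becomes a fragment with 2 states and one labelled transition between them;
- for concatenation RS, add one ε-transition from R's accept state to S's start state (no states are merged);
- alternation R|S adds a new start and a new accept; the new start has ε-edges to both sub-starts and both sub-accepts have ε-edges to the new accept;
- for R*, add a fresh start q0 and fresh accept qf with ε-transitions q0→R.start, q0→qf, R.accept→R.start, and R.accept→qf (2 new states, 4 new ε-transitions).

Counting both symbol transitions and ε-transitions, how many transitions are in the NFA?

Building bottom-up:
Each of the 4 symbol leaves contributes 1 transition (1 symbol, 0 ε).
  yz — 3 transitions (2 symbol, 1 ε)
  x|yz — 8 transitions (3 symbol, 5 ε)
  (x|yz)* — 12 transitions (3 symbol, 9 ε)
  (x|yz)*y — 14 transitions (4 symbol, 10 ε)

14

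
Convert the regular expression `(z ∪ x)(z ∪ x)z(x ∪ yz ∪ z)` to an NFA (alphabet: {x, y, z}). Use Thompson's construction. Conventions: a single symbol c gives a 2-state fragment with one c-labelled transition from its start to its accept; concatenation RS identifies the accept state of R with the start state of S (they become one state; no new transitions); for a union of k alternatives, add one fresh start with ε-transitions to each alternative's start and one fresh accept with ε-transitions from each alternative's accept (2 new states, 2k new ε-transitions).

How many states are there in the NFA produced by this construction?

By structural recursion:
Each of the 9 symbol leaves contributes a 2-state fragment.
  z ∪ x — 6 states
  z ∪ x — 6 states
  yz — 3 states
  x ∪ yz ∪ z — 9 states
  (z ∪ x)(z ∪ x)z(x ∪ yz ∪ z) — 20 states

20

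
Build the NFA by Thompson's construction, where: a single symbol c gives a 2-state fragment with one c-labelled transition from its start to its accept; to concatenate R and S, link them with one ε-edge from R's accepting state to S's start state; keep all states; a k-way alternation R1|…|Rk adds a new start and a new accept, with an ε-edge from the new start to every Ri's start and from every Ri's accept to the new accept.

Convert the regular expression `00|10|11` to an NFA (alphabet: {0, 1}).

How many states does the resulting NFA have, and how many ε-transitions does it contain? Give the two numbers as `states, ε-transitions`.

14, 9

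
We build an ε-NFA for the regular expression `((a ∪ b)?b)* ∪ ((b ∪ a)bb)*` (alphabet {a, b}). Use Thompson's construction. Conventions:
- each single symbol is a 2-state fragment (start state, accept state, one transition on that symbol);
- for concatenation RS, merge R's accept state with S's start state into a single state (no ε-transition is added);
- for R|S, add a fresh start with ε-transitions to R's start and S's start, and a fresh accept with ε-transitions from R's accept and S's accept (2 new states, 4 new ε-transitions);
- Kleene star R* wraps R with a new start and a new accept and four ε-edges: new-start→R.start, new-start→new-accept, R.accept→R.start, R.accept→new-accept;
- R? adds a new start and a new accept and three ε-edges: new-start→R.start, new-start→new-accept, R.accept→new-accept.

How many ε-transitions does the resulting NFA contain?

23

Bottom-up over the parse tree:
Each of the 7 symbol leaves contributes 0 ε-transitions.
  a ∪ b — 4 ε-transitions
  (a ∪ b)? — 7 ε-transitions
  (a ∪ b)?b — 7 ε-transitions
  ((a ∪ b)?b)* — 11 ε-transitions
  b ∪ a — 4 ε-transitions
  (b ∪ a)bb — 4 ε-transitions
  ((b ∪ a)bb)* — 8 ε-transitions
  ((a ∪ b)?b)* ∪ ((b ∪ a)bb)* — 23 ε-transitions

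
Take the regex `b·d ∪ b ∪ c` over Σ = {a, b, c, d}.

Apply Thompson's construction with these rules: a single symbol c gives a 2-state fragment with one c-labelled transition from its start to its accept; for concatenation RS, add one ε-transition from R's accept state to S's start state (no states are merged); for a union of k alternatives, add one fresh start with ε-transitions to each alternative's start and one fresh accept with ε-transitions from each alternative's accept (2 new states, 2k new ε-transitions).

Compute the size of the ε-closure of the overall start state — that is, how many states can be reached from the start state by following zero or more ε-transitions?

Compute the ε-closure size of each fragment's start state recursively; a symbol fragment's start has no outgoing ε-edge, so its closure is just itself (size 1).
  b·d — same as the first factor's closure: |closure| = 1
  b·d ∪ b ∪ c — new start ε-reaches every alternative's start; none of them accept ε, so the new accept is not reached: |closure| = 1 + 1 + 1 + 1 = 4

4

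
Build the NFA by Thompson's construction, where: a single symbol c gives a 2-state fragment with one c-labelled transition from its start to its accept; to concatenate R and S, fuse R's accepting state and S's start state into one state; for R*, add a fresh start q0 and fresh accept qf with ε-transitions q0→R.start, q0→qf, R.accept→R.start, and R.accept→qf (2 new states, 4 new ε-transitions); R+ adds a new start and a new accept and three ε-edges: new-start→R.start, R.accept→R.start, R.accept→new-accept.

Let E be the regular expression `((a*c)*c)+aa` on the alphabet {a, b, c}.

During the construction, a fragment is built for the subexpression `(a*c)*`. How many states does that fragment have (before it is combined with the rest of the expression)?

7

Fragment for `(a*c)*`:
Each of the 2 symbol leaves contributes a 2-state fragment.
  a* → 4 states
  a*c → 5 states
  (a*c)* → 7 states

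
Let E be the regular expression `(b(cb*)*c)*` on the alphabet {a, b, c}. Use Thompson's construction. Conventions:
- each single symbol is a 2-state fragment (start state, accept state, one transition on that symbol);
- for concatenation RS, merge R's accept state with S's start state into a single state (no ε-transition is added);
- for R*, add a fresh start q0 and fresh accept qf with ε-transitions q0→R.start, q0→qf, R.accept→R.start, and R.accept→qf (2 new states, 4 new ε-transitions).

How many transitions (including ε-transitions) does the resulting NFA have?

Recursing over subexpressions:
Each of the 4 symbol leaves contributes 1 transition (1 symbol, 0 ε).
  b* — 5 transitions (1 symbol, 4 ε)
  cb* — 6 transitions (2 symbol, 4 ε)
  (cb*)* — 10 transitions (2 symbol, 8 ε)
  b(cb*)*c — 12 transitions (4 symbol, 8 ε)
  (b(cb*)*c)* — 16 transitions (4 symbol, 12 ε)

16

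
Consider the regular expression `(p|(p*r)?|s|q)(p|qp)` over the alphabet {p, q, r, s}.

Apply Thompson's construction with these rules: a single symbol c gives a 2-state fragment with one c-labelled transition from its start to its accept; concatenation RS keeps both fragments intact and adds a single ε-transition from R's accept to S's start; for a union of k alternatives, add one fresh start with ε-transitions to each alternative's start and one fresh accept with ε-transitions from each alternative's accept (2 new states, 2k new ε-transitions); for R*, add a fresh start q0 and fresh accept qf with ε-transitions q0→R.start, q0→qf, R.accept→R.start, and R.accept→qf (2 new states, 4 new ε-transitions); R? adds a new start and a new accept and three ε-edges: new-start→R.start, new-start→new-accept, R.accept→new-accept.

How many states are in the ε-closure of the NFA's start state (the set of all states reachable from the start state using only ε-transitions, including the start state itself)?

14

Let C(F) = |ε-closure(F.start)| within fragment F, and note whether F accepts ε. Symbol fragments have C = 1 and do not accept ε. Then:
  p* → |ε-closure| = 1 (new start) + 1 (body) + 1 (new accept) = 3
  p*r → |ε-closure| = 3 + 1 = 4 (closure spills across the concat boundary because the left factor accepts ε)
  (p*r)? → new start has ε-edges to the inner start and to the new accept, so |ε-closure| = 2 + 4 = 6
  p|(p*r)?|s|q → |ε-closure| = 1 (new start) + (1 + 6 + 1 + 1) + 1 (new accept, since some branch ε-reaches its own accept) = 11
  qp → same as the first factor's closure: |ε-closure| = 1
  p|qp → new start ε-reaches every alternative's start; none of them accept ε, so the new accept is not reached: |ε-closure| = 1 + 1 + 1 = 3
  (p|(p*r)?|s|q)(p|qp) → the left operand accepts ε, so the closure extends into the next operand (via the concat ε-link); |ε-closure| = 11 + 3 = 14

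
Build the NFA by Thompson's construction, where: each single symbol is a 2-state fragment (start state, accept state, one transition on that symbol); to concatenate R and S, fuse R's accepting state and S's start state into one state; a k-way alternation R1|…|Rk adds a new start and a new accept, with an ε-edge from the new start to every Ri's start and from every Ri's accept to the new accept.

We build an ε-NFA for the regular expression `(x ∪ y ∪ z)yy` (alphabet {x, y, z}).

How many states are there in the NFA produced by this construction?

Per subexpression:
Each of the 5 symbol leaves contributes a 2-state fragment.
  x ∪ y ∪ z = 8 states
  (x ∪ y ∪ z)yy = 10 states

10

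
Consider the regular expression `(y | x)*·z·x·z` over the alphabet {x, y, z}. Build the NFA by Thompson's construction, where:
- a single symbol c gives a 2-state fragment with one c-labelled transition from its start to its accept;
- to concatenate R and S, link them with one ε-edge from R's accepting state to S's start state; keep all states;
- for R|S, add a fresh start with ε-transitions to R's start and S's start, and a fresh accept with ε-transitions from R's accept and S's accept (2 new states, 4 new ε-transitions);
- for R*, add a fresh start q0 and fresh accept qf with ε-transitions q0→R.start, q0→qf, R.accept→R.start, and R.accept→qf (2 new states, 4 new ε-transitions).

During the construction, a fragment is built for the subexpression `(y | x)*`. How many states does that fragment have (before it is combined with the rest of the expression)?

Fragment for `(y | x)*`:
Each of the 2 symbol leaves contributes a 2-state fragment.
  y | x → 6 states
  (y | x)* → 8 states

8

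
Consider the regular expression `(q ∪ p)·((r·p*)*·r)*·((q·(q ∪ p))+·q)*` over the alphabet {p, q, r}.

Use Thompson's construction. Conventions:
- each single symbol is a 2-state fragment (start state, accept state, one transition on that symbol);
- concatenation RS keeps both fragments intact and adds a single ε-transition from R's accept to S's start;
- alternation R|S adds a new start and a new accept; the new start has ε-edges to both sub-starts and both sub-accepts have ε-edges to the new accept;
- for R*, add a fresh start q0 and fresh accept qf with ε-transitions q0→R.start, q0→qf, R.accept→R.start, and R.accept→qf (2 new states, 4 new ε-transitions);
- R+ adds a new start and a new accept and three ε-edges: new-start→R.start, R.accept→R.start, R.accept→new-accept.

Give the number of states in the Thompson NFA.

32

Building bottom-up:
Each of the 9 symbol leaves contributes a 2-state fragment.
  q ∪ p → 6 states
  p* → 4 states
  r·p* → 6 states
  (r·p*)* → 8 states
  (r·p*)*·r → 10 states
  ((r·p*)*·r)* → 12 states
  q ∪ p → 6 states
  q·(q ∪ p) → 8 states
  (q·(q ∪ p))+ → 10 states
  (q·(q ∪ p))+·q → 12 states
  ((q·(q ∪ p))+·q)* → 14 states
  (q ∪ p)·((r·p*)*·r)*·((q·(q ∪ p))+·q)* → 32 states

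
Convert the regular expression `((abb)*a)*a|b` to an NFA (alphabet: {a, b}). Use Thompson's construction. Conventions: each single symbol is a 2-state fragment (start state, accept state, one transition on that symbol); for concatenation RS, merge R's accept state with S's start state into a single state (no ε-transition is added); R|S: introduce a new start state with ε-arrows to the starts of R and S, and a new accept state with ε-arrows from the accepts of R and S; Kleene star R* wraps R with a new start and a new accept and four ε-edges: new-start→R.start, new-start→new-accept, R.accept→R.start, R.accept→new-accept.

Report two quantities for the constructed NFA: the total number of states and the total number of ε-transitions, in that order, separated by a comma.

Building bottom-up:
Each of the 6 symbol leaves contributes 2 states and 0 ε-transitions.
  abb : 4 states, 0 ε-transitions
  (abb)* : 6 states, 4 ε-transitions
  (abb)*a : 7 states, 4 ε-transitions
  ((abb)*a)* : 9 states, 8 ε-transitions
  ((abb)*a)*a : 10 states, 8 ε-transitions
  ((abb)*a)*a|b : 14 states, 12 ε-transitions

14, 12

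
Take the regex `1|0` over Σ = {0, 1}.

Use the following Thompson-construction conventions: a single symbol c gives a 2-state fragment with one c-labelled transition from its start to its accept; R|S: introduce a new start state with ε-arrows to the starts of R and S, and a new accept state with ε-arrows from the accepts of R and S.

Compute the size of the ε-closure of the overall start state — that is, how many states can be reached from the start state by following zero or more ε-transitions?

3

Compute the ε-closure size of each fragment's start state recursively; a symbol fragment's start has no outgoing ε-edge, so its closure is just itself (size 1).
  1|0 : C = 1 + 1 + 1 = 3 (the new accept is not ε-reachable since no branch accepts ε)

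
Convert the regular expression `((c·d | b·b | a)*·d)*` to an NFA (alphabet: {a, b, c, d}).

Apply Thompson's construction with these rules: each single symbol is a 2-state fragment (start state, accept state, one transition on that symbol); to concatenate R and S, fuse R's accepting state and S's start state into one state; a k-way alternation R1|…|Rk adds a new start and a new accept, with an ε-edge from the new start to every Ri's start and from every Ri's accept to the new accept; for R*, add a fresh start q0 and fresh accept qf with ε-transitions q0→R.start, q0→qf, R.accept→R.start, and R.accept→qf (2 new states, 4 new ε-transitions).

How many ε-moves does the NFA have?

Bottom-up over the parse tree:
Each of the 6 symbol leaves contributes 0 ε-transitions.
  c·d — 0 ε-transitions
  b·b — 0 ε-transitions
  c·d | b·b | a — 6 ε-transitions
  (c·d | b·b | a)* — 10 ε-transitions
  (c·d | b·b | a)*·d — 10 ε-transitions
  ((c·d | b·b | a)*·d)* — 14 ε-transitions

14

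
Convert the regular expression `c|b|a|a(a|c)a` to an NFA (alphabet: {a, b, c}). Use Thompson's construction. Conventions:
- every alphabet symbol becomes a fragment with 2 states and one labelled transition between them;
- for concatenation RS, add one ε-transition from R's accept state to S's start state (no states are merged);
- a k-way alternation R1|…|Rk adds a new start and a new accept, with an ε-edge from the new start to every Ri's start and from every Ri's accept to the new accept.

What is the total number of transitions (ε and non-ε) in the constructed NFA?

Recursing over subexpressions:
Each of the 7 symbol leaves contributes 1 transition (1 symbol, 0 ε).
  a|c : 6 transitions (2 symbol, 4 ε)
  a(a|c)a : 10 transitions (4 symbol, 6 ε)
  c|b|a|a(a|c)a : 21 transitions (7 symbol, 14 ε)

21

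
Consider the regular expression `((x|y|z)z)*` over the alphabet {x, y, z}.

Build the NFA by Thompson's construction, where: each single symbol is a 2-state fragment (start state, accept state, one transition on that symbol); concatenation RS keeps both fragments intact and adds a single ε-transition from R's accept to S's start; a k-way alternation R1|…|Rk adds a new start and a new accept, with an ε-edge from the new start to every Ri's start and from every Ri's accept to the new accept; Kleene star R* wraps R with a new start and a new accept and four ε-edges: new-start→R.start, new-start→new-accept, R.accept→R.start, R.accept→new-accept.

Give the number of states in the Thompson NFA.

Recursing over subexpressions:
Each of the 4 symbol leaves contributes a 2-state fragment.
  x|y|z → 8 states
  (x|y|z)z → 10 states
  ((x|y|z)z)* → 12 states

12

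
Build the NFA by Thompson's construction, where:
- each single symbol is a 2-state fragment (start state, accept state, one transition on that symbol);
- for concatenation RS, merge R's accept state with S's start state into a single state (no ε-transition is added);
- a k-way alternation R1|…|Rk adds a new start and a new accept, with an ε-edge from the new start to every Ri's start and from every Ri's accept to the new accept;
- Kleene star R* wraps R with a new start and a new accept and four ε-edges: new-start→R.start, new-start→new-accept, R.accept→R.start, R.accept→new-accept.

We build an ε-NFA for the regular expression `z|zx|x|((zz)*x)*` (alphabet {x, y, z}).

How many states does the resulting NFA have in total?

Building bottom-up:
Each of the 7 symbol leaves contributes a 2-state fragment.
  zx = 3 states
  zz = 3 states
  (zz)* = 5 states
  (zz)*x = 6 states
  ((zz)*x)* = 8 states
  z|zx|x|((zz)*x)* = 17 states

17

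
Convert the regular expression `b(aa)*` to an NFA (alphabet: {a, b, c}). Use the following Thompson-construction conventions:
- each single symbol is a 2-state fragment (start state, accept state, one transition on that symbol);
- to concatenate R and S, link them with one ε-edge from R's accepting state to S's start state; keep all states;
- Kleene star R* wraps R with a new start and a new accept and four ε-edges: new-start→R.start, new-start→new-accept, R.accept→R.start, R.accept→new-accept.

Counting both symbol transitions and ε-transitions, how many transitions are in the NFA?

9

Bottom-up over the parse tree:
Each of the 3 symbol leaves contributes 1 transition (1 symbol, 0 ε).
  aa : 3 transitions (2 symbol, 1 ε)
  (aa)* : 7 transitions (2 symbol, 5 ε)
  b(aa)* : 9 transitions (3 symbol, 6 ε)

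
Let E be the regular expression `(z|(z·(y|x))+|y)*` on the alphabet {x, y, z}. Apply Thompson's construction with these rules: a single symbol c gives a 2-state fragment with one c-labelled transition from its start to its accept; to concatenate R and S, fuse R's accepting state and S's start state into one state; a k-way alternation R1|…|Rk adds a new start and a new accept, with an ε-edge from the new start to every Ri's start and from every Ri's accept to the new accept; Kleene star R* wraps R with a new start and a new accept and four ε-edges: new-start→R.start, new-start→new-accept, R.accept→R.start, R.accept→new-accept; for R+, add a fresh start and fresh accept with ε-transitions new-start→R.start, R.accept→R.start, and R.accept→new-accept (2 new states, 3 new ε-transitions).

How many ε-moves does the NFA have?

By structural recursion:
Each of the 5 symbol leaves contributes 0 ε-transitions.
  y|x — 4 ε-transitions
  z·(y|x) — 4 ε-transitions
  (z·(y|x))+ — 7 ε-transitions
  z|(z·(y|x))+|y — 13 ε-transitions
  (z|(z·(y|x))+|y)* — 17 ε-transitions

17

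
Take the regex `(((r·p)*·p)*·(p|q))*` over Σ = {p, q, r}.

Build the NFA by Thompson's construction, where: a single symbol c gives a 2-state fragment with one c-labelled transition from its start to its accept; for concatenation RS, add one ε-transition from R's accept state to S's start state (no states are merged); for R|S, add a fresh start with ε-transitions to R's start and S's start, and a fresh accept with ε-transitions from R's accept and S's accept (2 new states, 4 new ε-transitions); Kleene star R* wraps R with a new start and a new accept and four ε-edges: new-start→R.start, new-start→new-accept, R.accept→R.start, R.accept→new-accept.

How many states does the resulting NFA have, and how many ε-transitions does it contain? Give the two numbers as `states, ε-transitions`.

18, 19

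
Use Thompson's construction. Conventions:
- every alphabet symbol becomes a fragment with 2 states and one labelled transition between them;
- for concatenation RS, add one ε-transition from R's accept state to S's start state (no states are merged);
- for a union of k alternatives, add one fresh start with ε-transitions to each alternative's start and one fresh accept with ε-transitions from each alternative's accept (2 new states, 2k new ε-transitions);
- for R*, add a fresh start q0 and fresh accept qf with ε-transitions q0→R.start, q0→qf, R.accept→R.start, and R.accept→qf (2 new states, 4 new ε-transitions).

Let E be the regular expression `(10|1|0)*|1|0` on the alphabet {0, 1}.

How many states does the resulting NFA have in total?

Building bottom-up:
Each of the 6 symbol leaves contributes a 2-state fragment.
  10 → 4 states
  10|1|0 → 10 states
  (10|1|0)* → 12 states
  (10|1|0)*|1|0 → 18 states

18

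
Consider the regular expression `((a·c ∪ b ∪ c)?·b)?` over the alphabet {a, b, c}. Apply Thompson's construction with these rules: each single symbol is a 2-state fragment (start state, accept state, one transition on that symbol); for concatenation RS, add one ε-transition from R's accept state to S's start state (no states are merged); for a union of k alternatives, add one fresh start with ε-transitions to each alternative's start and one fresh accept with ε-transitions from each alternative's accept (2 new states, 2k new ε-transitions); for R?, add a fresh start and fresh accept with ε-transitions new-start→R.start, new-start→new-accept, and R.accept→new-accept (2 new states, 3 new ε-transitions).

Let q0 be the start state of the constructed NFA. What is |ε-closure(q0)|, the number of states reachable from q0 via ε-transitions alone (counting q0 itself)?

9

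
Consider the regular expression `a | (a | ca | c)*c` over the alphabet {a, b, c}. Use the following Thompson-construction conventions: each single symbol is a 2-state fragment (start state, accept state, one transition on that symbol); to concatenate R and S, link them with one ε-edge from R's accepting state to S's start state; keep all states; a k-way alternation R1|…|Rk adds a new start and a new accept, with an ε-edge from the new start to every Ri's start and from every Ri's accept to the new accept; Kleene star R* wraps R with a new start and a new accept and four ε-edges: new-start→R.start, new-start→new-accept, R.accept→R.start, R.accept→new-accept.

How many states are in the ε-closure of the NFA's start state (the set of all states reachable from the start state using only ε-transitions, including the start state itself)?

Compute the ε-closure size of each fragment's start state recursively; a symbol fragment's start has no outgoing ε-edge, so its closure is just itself (size 1).
  ca → |closure| equals the left operand's closure size = 1 (its accept is not ε-reachable, so the closure stops there)
  a | ca | c → |closure| = 1 + 1 + 1 + 1 = 4 (the new accept is not ε-reachable since no branch accepts ε)
  (a | ca | c)* → |closure| = 1 (new start) + 4 (body) + 1 (new accept) = 6
  (a | ca | c)*c → |closure| = 6 + 1 = 7 (closure spills across the concat boundary because the left factor accepts ε)
  a | (a | ca | c)*c → |closure| = 1 + 1 + 7 = 9 (the new accept is not ε-reachable since no branch accepts ε)

9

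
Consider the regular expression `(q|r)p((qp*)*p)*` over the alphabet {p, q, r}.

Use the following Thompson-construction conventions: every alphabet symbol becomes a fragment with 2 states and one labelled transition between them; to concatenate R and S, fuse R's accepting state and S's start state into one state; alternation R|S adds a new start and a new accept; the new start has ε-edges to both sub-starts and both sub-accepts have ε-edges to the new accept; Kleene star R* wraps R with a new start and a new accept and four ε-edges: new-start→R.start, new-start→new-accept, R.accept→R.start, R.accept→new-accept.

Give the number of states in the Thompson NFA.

Bottom-up over the parse tree:
Each of the 6 symbol leaves contributes a 2-state fragment.
  q|r — 6 states
  p* — 4 states
  qp* — 5 states
  (qp*)* — 7 states
  (qp*)*p — 8 states
  ((qp*)*p)* — 10 states
  (q|r)p((qp*)*p)* — 16 states

16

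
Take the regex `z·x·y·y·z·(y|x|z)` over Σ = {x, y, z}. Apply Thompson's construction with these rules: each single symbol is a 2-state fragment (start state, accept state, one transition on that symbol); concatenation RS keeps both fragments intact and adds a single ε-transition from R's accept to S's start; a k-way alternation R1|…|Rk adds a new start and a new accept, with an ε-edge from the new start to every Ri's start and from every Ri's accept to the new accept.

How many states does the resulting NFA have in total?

Recursing over subexpressions:
Each of the 8 symbol leaves contributes a 2-state fragment.
  y|x|z = 8 states
  z·x·y·y·z·(y|x|z) = 18 states

18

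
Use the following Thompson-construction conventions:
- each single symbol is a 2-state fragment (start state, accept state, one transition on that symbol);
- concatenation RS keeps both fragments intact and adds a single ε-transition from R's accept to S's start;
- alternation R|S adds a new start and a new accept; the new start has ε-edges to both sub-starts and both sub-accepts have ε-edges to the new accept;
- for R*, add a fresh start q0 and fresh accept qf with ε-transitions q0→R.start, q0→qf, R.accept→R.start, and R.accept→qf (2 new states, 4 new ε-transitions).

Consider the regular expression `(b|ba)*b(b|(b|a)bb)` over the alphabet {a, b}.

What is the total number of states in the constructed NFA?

26

Recursing over subexpressions:
Each of the 9 symbol leaves contributes a 2-state fragment.
  ba = 4 states
  b|ba = 8 states
  (b|ba)* = 10 states
  b|a = 6 states
  (b|a)bb = 10 states
  b|(b|a)bb = 14 states
  (b|ba)*b(b|(b|a)bb) = 26 states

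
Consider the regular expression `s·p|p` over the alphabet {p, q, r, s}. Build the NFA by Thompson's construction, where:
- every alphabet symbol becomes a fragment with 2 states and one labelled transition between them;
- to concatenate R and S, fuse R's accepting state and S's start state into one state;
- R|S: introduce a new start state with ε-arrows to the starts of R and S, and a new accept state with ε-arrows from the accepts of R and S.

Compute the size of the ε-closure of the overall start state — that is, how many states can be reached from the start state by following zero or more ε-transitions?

3

Work bottom-up. For each fragment F, track |ε-closure(F.start)| and whether F's accept lies in that closure (i.e. whether F accepts ε). A single-symbol fragment has closure size 1 and does not accept ε.
  s·p : |closure| equals the left operand's closure size = 1 (its accept is not ε-reachable, so the closure stops there)
  s·p|p : new start ε-reaches every alternative's start; none of them accept ε, so the new accept is not reached: |closure| = 1 + 1 + 1 = 3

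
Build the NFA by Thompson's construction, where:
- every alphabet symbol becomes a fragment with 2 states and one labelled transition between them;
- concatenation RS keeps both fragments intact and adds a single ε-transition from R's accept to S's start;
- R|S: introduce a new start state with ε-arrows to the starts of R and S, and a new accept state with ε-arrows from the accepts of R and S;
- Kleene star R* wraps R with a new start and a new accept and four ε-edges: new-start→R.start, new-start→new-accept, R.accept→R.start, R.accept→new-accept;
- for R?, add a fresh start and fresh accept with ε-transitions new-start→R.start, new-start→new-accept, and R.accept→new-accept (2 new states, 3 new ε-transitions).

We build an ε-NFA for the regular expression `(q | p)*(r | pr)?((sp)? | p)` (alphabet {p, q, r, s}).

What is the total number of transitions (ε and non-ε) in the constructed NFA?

Building bottom-up:
Each of the 8 symbol leaves contributes 1 transition (1 symbol, 0 ε).
  q | p → 6 transitions (2 symbol, 4 ε)
  (q | p)* → 10 transitions (2 symbol, 8 ε)
  pr → 3 transitions (2 symbol, 1 ε)
  r | pr → 8 transitions (3 symbol, 5 ε)
  (r | pr)? → 11 transitions (3 symbol, 8 ε)
  sp → 3 transitions (2 symbol, 1 ε)
  (sp)? → 6 transitions (2 symbol, 4 ε)
  (sp)? | p → 11 transitions (3 symbol, 8 ε)
  (q | p)*(r | pr)?((sp)? | p) → 34 transitions (8 symbol, 26 ε)

34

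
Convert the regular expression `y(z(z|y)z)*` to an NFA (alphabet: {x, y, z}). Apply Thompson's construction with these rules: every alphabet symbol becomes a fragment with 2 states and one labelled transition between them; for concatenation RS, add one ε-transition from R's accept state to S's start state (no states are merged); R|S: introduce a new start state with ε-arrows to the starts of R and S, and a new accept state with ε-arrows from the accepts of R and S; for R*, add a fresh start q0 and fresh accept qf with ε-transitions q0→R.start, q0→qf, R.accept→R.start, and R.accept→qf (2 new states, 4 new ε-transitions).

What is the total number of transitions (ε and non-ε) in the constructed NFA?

16

By structural recursion:
Each of the 5 symbol leaves contributes 1 transition (1 symbol, 0 ε).
  z|y — 6 transitions (2 symbol, 4 ε)
  z(z|y)z — 10 transitions (4 symbol, 6 ε)
  (z(z|y)z)* — 14 transitions (4 symbol, 10 ε)
  y(z(z|y)z)* — 16 transitions (5 symbol, 11 ε)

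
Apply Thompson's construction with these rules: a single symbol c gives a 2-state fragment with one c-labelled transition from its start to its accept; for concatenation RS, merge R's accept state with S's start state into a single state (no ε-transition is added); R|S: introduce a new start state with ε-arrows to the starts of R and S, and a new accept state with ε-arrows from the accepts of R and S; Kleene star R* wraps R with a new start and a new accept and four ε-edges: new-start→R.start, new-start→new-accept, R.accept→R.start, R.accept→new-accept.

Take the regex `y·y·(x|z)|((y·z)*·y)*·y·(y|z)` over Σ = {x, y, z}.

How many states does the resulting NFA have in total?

24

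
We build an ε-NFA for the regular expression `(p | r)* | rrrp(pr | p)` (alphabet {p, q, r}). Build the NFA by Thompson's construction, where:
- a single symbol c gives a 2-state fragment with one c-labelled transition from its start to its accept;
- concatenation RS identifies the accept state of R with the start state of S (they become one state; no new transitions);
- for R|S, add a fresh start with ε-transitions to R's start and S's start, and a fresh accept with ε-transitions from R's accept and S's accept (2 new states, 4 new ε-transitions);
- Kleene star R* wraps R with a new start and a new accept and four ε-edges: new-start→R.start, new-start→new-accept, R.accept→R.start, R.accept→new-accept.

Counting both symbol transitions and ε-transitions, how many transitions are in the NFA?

Bottom-up over the parse tree:
Each of the 9 symbol leaves contributes 1 transition (1 symbol, 0 ε).
  p | r — 6 transitions (2 symbol, 4 ε)
  (p | r)* — 10 transitions (2 symbol, 8 ε)
  pr — 2 transitions (2 symbol, 0 ε)
  pr | p — 7 transitions (3 symbol, 4 ε)
  rrrp(pr | p) — 11 transitions (7 symbol, 4 ε)
  (p | r)* | rrrp(pr | p) — 25 transitions (9 symbol, 16 ε)

25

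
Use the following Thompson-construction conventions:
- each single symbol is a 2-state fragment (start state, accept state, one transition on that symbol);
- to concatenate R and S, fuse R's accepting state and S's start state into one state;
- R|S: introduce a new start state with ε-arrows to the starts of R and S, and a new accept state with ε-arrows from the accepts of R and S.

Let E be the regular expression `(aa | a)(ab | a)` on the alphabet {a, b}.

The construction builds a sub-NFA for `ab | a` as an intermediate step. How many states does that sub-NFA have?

7

Fragment for `ab | a`:
Each of the 3 symbol leaves contributes a 2-state fragment.
  ab : 3 states
  ab | a : 7 states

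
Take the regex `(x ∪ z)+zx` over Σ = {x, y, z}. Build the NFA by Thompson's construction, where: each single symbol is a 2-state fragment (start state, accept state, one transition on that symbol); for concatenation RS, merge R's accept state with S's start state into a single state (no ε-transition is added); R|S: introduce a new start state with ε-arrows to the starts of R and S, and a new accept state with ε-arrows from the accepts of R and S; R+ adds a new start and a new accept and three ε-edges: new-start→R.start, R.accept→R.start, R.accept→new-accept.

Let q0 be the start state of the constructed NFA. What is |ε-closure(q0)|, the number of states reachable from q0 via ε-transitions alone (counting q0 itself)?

4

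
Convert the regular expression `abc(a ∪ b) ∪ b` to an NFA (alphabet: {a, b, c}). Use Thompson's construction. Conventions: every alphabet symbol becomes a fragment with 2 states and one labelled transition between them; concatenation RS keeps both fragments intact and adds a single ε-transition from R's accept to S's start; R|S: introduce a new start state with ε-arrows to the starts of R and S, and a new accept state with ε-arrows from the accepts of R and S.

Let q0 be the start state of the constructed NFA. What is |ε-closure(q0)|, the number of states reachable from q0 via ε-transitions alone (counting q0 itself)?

Let C(F) = |ε-closure(F.start)| within fragment F, and note whether F accepts ε. Symbol fragments have C = 1 and do not accept ε. Then:
  a ∪ b : new start ε-reaches every alternative's start; none of them accept ε, so the new accept is not reached: |closure| = 1 + 1 + 1 = 3
  abc(a ∪ b) : same as the first factor's closure: |closure| = 1
  abc(a ∪ b) ∪ b : new start ε-reaches every alternative's start; none of them accept ε, so the new accept is not reached: |closure| = 1 + 1 + 1 = 3

3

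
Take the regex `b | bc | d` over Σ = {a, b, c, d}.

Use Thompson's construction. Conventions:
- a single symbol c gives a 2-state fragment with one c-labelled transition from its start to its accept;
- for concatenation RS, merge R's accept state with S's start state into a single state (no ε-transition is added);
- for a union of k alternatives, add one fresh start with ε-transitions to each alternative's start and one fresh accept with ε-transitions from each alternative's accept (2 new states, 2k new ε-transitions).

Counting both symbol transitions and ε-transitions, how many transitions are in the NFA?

10

Recursing over subexpressions:
Each of the 4 symbol leaves contributes 1 transition (1 symbol, 0 ε).
  bc → 2 transitions (2 symbol, 0 ε)
  b | bc | d → 10 transitions (4 symbol, 6 ε)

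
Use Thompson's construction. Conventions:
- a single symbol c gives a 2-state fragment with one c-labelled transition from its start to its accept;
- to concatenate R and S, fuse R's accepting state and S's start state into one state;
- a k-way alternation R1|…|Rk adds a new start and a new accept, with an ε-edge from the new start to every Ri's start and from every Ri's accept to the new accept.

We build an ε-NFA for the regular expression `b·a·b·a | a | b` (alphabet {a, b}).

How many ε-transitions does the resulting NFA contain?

6

Per subexpression:
Each of the 6 symbol leaves contributes 0 ε-transitions.
  b·a·b·a = 0 ε-transitions
  b·a·b·a | a | b = 6 ε-transitions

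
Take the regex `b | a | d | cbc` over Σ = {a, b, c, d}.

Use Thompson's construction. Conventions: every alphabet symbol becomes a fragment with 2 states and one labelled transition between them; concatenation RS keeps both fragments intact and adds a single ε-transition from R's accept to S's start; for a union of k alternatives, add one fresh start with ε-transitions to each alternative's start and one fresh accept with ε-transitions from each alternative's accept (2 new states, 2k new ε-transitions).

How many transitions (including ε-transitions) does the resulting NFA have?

Building bottom-up:
Each of the 6 symbol leaves contributes 1 transition (1 symbol, 0 ε).
  cbc — 5 transitions (3 symbol, 2 ε)
  b | a | d | cbc — 16 transitions (6 symbol, 10 ε)

16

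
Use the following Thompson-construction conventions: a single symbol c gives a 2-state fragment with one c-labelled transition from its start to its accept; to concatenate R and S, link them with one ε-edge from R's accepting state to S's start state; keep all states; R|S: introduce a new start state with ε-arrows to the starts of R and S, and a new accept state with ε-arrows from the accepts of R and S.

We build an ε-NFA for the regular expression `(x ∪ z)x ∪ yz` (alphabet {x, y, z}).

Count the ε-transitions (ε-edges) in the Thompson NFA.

By structural recursion:
Each of the 5 symbol leaves contributes 0 ε-transitions.
  x ∪ z = 4 ε-transitions
  (x ∪ z)x = 5 ε-transitions
  yz = 1 ε-transition
  (x ∪ z)x ∪ yz = 10 ε-transitions

10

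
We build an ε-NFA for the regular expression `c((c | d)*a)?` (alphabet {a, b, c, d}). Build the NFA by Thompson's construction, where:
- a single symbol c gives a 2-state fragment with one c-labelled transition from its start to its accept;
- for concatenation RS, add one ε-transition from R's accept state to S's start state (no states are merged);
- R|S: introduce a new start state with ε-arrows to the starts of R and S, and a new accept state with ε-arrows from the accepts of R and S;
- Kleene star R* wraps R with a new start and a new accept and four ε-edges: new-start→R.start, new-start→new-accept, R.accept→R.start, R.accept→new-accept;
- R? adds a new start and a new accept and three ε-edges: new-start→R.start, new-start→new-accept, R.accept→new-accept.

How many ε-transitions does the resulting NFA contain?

Recursing over subexpressions:
Each of the 4 symbol leaves contributes 0 ε-transitions.
  c | d : 4 ε-transitions
  (c | d)* : 8 ε-transitions
  (c | d)*a : 9 ε-transitions
  ((c | d)*a)? : 12 ε-transitions
  c((c | d)*a)? : 13 ε-transitions

13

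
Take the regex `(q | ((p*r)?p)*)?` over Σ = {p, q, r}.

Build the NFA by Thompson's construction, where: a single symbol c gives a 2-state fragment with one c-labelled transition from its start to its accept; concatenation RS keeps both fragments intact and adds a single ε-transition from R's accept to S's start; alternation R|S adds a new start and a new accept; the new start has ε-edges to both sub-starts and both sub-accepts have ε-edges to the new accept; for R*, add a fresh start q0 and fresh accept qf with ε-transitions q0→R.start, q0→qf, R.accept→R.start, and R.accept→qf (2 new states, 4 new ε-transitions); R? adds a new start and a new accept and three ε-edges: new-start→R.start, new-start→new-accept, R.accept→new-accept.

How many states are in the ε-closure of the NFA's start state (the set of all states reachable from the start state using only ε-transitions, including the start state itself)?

Work bottom-up. For each fragment F, track |ε-closure(F.start)| and whether F's accept lies in that closure (i.e. whether F accepts ε). A single-symbol fragment has closure size 1 and does not accept ε.
  p* : the star's fresh start ε-reaches both the body's start and the fresh accept: |closure| = 2 + 1 = 3
  p*r : the left operand accepts ε, so the closure extends into the next operand (via the concat ε-link); |closure| = 3 + 1 = 4
  (p*r)? : new start has ε-edges to the inner start and to the new accept, so |closure| = 2 + 4 = 6
  (p*r)?p : the left operand accepts ε, so the closure extends into the next operand (via the concat ε-link); |closure| = 6 + 1 = 7
  ((p*r)?p)* : |closure| = 1 (new start) + 7 (body) + 1 (new accept) = 9
  q | ((p*r)?p)* : |closure| = 1 (new start) + (1 + 9) + 1 (new accept, since some branch ε-reaches its own accept) = 12
  (q | ((p*r)?p)*)? : new start has ε-edges to the inner start and to the new accept, so |closure| = 2 + 12 = 14

14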